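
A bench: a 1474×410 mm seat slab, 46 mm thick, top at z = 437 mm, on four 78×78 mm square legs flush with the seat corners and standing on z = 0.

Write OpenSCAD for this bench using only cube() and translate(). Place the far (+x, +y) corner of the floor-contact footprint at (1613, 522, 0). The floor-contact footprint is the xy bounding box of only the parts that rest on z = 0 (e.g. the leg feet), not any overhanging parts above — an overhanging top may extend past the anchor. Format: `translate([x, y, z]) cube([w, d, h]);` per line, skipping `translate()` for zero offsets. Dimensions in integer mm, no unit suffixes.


translate([139, 112, 391]) cube([1474, 410, 46]);
translate([139, 112, 0]) cube([78, 78, 391]);
translate([139, 444, 0]) cube([78, 78, 391]);
translate([1535, 112, 0]) cube([78, 78, 391]);
translate([1535, 444, 0]) cube([78, 78, 391]);


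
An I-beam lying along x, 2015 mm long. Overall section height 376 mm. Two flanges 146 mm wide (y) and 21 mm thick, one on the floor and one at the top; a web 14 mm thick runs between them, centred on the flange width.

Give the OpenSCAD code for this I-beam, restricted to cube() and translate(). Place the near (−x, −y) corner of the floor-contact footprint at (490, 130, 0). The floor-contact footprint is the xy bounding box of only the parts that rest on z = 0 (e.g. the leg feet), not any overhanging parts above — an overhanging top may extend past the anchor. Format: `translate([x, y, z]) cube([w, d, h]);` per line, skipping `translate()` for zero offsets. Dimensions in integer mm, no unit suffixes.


translate([490, 130, 0]) cube([2015, 146, 21]);
translate([490, 196, 21]) cube([2015, 14, 334]);
translate([490, 130, 355]) cube([2015, 146, 21]);


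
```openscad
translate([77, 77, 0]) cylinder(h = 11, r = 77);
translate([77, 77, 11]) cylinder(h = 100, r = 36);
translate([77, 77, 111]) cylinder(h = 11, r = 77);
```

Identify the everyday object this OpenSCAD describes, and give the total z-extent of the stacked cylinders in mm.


A spool. The overall height is 122 mm.

Three coaxial cylinders, large–small–large — a spool. Two 11 mm flanges and a 100 mm core give 11 + 100 + 11 = 122 mm.


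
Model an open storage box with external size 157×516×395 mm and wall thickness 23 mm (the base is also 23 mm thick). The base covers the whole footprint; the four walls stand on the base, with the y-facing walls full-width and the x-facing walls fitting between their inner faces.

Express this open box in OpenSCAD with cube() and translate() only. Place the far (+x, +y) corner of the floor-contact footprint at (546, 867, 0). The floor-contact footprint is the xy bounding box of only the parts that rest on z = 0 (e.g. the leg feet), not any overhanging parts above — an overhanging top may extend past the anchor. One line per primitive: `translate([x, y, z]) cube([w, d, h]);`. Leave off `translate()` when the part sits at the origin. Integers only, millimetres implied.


translate([389, 351, 0]) cube([157, 516, 23]);
translate([389, 351, 23]) cube([157, 23, 372]);
translate([389, 844, 23]) cube([157, 23, 372]);
translate([389, 374, 23]) cube([23, 470, 372]);
translate([523, 374, 23]) cube([23, 470, 372]);


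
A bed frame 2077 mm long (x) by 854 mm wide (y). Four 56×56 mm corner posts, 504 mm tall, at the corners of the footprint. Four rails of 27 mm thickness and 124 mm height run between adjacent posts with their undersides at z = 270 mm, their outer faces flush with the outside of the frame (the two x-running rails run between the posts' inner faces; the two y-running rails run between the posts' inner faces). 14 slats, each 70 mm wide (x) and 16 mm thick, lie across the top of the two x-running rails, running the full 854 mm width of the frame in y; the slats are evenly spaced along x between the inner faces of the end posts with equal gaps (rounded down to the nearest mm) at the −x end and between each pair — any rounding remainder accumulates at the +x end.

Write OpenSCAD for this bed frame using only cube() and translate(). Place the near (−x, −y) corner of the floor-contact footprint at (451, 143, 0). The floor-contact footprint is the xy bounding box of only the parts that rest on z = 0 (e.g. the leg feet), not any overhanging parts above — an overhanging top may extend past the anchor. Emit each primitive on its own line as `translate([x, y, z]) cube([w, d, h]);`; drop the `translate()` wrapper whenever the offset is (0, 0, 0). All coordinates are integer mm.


translate([451, 143, 0]) cube([56, 56, 504]);
translate([451, 941, 0]) cube([56, 56, 504]);
translate([2472, 143, 0]) cube([56, 56, 504]);
translate([2472, 941, 0]) cube([56, 56, 504]);
translate([507, 143, 270]) cube([1965, 27, 124]);
translate([507, 970, 270]) cube([1965, 27, 124]);
translate([451, 199, 270]) cube([27, 742, 124]);
translate([2501, 199, 270]) cube([27, 742, 124]);
translate([572, 143, 394]) cube([70, 854, 16]);
translate([707, 143, 394]) cube([70, 854, 16]);
translate([842, 143, 394]) cube([70, 854, 16]);
translate([977, 143, 394]) cube([70, 854, 16]);
translate([1112, 143, 394]) cube([70, 854, 16]);
translate([1247, 143, 394]) cube([70, 854, 16]);
translate([1382, 143, 394]) cube([70, 854, 16]);
translate([1517, 143, 394]) cube([70, 854, 16]);
translate([1652, 143, 394]) cube([70, 854, 16]);
translate([1787, 143, 394]) cube([70, 854, 16]);
translate([1922, 143, 394]) cube([70, 854, 16]);
translate([2057, 143, 394]) cube([70, 854, 16]);
translate([2192, 143, 394]) cube([70, 854, 16]);
translate([2327, 143, 394]) cube([70, 854, 16]);


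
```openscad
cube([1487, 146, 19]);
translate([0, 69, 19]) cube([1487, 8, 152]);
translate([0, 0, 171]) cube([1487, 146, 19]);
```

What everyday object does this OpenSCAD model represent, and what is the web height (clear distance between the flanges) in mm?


An I-beam. The web height is 152 mm.

Two wide flanges with a thin centred web — an I-beam. Overall 190 mm minus two 19 mm flanges gives a web of 190 − 2·19 = 152 mm.


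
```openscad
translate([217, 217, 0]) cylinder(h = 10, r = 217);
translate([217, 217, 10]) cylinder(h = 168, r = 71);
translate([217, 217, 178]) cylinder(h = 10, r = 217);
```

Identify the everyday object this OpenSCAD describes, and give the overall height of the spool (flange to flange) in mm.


A spool. The overall height is 188 mm.

Three coaxial cylinders, large–small–large — a spool. Two 10 mm flanges and a 168 mm core give 10 + 168 + 10 = 188 mm.


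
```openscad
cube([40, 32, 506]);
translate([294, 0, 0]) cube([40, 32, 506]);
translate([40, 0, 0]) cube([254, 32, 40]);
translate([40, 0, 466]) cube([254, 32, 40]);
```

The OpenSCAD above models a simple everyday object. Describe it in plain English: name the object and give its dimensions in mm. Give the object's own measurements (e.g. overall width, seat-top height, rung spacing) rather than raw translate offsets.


A rectangular picture frame lying in the x–z plane (depth along y). The opening is 254 mm wide (x) by 426 mm tall (z), surrounded by a border 40 mm wide on all four sides. The frame is 32 mm deep and is made of two full-height vertical stiles with two horizontal rails fitted between them.


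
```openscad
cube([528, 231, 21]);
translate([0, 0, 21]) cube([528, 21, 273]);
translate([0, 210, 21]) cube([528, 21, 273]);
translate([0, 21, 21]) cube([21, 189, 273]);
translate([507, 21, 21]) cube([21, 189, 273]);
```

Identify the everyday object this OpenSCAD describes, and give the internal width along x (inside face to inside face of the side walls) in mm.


An open box. The internal width is 486 mm.

A 528×231 base slab with four walls standing on it — an open box. The base is 528 mm wide and the walls are 21 mm thick, so the internal width is 528 − 2 × 21 = 486 mm.


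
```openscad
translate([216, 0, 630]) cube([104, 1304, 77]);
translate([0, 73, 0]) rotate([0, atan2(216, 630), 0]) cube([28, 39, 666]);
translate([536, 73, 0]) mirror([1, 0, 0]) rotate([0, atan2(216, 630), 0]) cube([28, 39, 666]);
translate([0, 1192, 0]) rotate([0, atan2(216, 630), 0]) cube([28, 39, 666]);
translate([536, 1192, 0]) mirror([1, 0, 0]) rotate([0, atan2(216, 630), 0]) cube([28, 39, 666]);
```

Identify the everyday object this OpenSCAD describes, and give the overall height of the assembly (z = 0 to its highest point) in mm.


A sawhorse. The overall height is 707 mm.

A beam across two mirrored pairs of raked legs — a sawhorse. The beam's underside is at z = 630 (matching the legs' vertical rise in atan2(216, 630)) and the beam is 77 mm tall, so its top is at 630 + 77 = 707 mm. The raked legs top out at the beam's underside, so that is the highest point.


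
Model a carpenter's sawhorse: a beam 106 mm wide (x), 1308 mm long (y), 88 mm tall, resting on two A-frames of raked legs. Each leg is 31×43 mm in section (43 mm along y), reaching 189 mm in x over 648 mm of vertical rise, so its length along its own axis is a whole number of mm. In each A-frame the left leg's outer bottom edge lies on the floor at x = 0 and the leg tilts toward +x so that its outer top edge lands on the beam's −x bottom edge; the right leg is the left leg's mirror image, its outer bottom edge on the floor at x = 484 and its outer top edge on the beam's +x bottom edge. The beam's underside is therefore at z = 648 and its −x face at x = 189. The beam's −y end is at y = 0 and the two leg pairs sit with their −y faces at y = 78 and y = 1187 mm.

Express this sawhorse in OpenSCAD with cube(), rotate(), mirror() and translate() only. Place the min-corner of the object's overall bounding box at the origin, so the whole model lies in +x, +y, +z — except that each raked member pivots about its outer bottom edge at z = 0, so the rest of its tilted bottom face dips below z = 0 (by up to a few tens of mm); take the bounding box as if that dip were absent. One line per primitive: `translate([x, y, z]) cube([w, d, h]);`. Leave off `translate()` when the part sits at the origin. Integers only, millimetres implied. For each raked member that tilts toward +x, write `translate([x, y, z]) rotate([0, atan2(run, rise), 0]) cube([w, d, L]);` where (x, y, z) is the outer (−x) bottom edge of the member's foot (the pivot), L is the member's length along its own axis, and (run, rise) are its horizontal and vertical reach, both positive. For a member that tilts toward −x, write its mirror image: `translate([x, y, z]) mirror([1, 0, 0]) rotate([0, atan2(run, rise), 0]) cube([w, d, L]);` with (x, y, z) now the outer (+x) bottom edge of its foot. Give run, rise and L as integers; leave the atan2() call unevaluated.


// leg length = √(189² + 648²) = 675
// right-leg outer foot x = 2·189 + 106 = 484
// beam min-corner = (189, 0, 648)
translate([189, 0, 648]) cube([106, 1308, 88]);
translate([0, 78, 0]) rotate([0, atan2(189, 648), 0]) cube([31, 43, 675]);
translate([484, 78, 0]) mirror([1, 0, 0]) rotate([0, atan2(189, 648), 0]) cube([31, 43, 675]);
translate([0, 1187, 0]) rotate([0, atan2(189, 648), 0]) cube([31, 43, 675]);
translate([484, 1187, 0]) mirror([1, 0, 0]) rotate([0, atan2(189, 648), 0]) cube([31, 43, 675]);


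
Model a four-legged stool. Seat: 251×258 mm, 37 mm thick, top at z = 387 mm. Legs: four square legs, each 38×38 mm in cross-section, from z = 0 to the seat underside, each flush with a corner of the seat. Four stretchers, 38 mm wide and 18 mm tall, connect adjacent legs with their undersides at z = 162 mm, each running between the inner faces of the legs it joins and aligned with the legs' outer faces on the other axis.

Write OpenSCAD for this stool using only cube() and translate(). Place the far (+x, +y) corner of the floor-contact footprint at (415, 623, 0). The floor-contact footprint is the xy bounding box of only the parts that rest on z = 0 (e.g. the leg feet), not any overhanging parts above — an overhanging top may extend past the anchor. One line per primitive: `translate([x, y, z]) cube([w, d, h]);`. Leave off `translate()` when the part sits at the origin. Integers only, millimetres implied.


translate([164, 365, 350]) cube([251, 258, 37]);
translate([164, 365, 0]) cube([38, 38, 350]);
translate([377, 365, 0]) cube([38, 38, 350]);
translate([164, 585, 0]) cube([38, 38, 350]);
translate([377, 585, 0]) cube([38, 38, 350]);
translate([202, 365, 162]) cube([175, 38, 18]);
translate([202, 585, 162]) cube([175, 38, 18]);
translate([164, 403, 162]) cube([38, 182, 18]);
translate([377, 403, 162]) cube([38, 182, 18]);


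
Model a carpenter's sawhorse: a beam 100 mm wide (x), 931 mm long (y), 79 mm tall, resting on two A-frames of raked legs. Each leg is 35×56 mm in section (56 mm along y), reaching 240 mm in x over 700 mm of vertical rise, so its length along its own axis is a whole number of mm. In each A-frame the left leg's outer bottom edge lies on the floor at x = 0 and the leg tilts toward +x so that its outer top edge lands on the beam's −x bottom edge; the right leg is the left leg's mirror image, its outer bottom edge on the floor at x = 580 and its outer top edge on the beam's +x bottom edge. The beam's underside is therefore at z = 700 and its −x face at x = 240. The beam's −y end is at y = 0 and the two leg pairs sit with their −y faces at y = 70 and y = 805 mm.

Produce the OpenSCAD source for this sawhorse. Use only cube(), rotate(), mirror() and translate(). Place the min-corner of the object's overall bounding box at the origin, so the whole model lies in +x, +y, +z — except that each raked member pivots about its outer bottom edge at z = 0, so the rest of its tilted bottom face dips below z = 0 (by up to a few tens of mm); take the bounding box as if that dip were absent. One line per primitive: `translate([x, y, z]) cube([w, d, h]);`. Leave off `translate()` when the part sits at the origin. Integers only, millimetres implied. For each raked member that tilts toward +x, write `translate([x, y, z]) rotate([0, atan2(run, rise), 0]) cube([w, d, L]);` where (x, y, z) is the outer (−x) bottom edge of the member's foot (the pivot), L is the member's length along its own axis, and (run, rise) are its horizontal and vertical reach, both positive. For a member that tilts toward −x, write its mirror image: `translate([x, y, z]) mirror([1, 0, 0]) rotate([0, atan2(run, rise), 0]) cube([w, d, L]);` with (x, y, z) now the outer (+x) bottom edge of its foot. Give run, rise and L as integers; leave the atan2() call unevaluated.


// leg length = √(240² + 700²) = 740
// right-leg outer foot x = 2·240 + 100 = 580
// beam min-corner = (240, 0, 700)
translate([240, 0, 700]) cube([100, 931, 79]);
translate([0, 70, 0]) rotate([0, atan2(240, 700), 0]) cube([35, 56, 740]);
translate([580, 70, 0]) mirror([1, 0, 0]) rotate([0, atan2(240, 700), 0]) cube([35, 56, 740]);
translate([0, 805, 0]) rotate([0, atan2(240, 700), 0]) cube([35, 56, 740]);
translate([580, 805, 0]) mirror([1, 0, 0]) rotate([0, atan2(240, 700), 0]) cube([35, 56, 740]);


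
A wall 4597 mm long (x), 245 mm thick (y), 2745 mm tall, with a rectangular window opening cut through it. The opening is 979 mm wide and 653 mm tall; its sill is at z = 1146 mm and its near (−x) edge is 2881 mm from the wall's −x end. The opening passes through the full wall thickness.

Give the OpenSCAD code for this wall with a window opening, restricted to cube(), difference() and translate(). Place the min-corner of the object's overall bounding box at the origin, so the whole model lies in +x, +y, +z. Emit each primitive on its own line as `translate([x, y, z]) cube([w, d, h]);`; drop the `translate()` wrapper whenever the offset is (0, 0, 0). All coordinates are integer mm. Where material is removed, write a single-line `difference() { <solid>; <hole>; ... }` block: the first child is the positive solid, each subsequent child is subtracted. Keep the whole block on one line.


difference() { cube([4597, 245, 2745]); translate([2881, 0, 1146]) cube([979, 245, 653]); }


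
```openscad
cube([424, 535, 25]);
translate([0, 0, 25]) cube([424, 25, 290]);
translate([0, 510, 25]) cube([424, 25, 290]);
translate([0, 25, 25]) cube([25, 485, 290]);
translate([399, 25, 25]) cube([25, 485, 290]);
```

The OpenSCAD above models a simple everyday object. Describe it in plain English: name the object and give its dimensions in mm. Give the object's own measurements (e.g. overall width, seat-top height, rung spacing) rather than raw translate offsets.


An open-topped rectangular box: outside dimensions 424×535×315 mm, with a uniform wall and base thickness of 25 mm. The base is a full 424×535 slab on the floor; four walls sit on top of the base. The front and back walls (the −y and +y sides) span the full width; the two side walls fit between them.


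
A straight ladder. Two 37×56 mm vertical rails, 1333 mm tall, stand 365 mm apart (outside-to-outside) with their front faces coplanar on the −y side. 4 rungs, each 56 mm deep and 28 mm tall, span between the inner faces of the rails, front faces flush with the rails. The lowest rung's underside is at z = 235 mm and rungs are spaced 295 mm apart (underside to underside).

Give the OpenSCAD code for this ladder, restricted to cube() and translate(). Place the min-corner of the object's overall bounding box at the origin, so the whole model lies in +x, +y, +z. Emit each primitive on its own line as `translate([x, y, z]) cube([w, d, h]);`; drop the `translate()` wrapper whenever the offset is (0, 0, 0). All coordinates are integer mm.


cube([37, 56, 1333]);
translate([328, 0, 0]) cube([37, 56, 1333]);
translate([37, 0, 235]) cube([291, 56, 28]);
translate([37, 0, 530]) cube([291, 56, 28]);
translate([37, 0, 825]) cube([291, 56, 28]);
translate([37, 0, 1120]) cube([291, 56, 28]);


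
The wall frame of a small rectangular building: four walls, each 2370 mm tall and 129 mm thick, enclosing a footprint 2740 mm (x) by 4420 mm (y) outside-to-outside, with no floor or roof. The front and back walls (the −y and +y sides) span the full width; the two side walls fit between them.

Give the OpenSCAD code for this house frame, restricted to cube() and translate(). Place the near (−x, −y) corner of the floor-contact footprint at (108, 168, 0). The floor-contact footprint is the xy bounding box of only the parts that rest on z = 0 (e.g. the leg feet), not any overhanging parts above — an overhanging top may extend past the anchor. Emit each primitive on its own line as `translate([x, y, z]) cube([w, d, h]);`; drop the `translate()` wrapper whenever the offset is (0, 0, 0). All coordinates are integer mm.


translate([108, 168, 0]) cube([2740, 129, 2370]);
translate([108, 4459, 0]) cube([2740, 129, 2370]);
translate([108, 297, 0]) cube([129, 4162, 2370]);
translate([2719, 297, 0]) cube([129, 4162, 2370]);


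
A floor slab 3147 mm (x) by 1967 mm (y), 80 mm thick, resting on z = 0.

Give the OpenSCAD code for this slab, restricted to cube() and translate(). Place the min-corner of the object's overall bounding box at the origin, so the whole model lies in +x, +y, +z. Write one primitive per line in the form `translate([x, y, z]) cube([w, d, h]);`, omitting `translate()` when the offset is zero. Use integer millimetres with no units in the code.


cube([3147, 1967, 80]);


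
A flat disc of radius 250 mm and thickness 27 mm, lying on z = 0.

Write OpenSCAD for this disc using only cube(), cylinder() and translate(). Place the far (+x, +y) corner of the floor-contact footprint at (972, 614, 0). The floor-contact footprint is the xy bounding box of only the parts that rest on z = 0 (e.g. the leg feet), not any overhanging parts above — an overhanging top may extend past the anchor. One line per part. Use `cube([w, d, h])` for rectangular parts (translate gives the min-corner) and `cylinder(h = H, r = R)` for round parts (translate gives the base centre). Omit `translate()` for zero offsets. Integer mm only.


translate([722, 364, 0]) cylinder(h = 27, r = 250);


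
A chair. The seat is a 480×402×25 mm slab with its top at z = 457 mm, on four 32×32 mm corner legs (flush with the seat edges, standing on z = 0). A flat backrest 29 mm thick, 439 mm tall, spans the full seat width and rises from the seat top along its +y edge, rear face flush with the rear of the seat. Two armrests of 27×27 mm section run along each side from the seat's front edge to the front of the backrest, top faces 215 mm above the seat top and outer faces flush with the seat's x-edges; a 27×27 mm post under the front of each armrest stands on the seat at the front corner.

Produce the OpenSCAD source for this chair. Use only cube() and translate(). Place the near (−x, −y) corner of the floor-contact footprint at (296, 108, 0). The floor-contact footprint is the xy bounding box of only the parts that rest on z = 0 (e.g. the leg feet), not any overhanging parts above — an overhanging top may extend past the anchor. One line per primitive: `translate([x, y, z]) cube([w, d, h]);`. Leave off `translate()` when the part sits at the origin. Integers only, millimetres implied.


translate([296, 108, 432]) cube([480, 402, 25]);
translate([296, 108, 0]) cube([32, 32, 432]);
translate([744, 108, 0]) cube([32, 32, 432]);
translate([296, 478, 0]) cube([32, 32, 432]);
translate([744, 478, 0]) cube([32, 32, 432]);
translate([296, 481, 457]) cube([480, 29, 439]);
translate([296, 108, 645]) cube([27, 373, 27]);
translate([749, 108, 645]) cube([27, 373, 27]);
translate([296, 108, 457]) cube([27, 27, 188]);
translate([749, 108, 457]) cube([27, 27, 188]);


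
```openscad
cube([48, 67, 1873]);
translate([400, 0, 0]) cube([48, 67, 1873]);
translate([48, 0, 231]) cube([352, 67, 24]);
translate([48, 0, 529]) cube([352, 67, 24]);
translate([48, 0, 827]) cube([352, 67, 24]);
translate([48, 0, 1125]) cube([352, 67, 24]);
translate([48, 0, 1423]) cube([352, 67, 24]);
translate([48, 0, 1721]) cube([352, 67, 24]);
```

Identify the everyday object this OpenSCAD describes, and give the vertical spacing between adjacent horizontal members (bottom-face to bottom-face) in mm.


A ladder. The rung spacing is 298 mm.

Two tall 48×67 posts with 6 short bars between them — a ladder. Adjacent rungs sit at z = 231 and z = 529, so the spacing is 529 − 231 = 298 mm.


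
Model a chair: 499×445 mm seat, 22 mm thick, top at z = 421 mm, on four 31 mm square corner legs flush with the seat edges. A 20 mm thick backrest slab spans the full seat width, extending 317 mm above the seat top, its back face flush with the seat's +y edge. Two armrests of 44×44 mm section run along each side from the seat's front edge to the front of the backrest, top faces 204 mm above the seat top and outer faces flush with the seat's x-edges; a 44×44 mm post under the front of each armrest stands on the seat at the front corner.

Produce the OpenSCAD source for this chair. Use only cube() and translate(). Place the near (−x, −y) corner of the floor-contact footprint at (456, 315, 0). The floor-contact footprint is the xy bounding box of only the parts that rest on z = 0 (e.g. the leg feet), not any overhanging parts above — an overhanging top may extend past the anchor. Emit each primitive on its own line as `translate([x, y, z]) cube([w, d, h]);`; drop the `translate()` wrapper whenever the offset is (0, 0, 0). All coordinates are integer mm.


// leg_h = 421 - 22 = 399
// arm post h = 204 - 44 = 160
translate([456, 315, 399]) cube([499, 445, 22]);
translate([456, 315, 0]) cube([31, 31, 399]);
translate([924, 315, 0]) cube([31, 31, 399]);
translate([456, 729, 0]) cube([31, 31, 399]);
translate([924, 729, 0]) cube([31, 31, 399]);
translate([456, 740, 421]) cube([499, 20, 317]);
translate([456, 315, 581]) cube([44, 425, 44]);
translate([911, 315, 581]) cube([44, 425, 44]);
translate([456, 315, 421]) cube([44, 44, 160]);
translate([911, 315, 421]) cube([44, 44, 160]);


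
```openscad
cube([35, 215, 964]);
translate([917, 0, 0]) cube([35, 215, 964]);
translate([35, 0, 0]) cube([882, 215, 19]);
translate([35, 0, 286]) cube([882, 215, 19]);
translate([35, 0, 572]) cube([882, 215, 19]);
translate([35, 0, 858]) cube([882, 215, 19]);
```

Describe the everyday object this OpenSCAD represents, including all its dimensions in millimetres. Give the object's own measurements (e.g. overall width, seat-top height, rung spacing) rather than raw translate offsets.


An open bookshelf. Two side panels, each 35 mm thick, 215 mm deep and 964 mm tall, stand 952 mm apart (outside-to-outside). Between them sit 4 shelves, each 19 mm thick and 215 mm deep, spanning the full gap between the sides. The bottom shelf rests on the floor (its underside at z = 0) and the clear gap between one shelf's top and the next shelf's underside is 267 mm.


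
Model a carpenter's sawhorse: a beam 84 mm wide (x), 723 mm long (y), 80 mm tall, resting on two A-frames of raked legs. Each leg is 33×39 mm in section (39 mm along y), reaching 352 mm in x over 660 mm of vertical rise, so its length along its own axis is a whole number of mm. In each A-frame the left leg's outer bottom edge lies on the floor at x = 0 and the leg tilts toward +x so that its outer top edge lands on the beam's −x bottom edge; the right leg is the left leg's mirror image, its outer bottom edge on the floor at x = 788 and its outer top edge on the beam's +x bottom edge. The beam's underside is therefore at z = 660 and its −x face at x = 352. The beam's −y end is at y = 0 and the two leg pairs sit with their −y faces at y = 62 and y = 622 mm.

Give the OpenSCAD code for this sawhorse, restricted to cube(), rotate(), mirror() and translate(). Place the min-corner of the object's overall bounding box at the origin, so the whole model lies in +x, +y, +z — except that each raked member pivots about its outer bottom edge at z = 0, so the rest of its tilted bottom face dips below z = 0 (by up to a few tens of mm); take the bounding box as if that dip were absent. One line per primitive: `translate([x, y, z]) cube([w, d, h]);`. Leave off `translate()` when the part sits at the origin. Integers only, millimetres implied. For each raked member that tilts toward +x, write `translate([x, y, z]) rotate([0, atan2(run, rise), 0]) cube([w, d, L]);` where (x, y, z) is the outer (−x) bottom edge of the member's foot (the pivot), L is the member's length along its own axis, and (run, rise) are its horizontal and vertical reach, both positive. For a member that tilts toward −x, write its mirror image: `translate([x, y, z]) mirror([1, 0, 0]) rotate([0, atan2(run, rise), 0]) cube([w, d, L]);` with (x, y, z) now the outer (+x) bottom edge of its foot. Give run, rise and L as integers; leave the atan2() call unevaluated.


translate([352, 0, 660]) cube([84, 723, 80]);
translate([0, 62, 0]) rotate([0, atan2(352, 660), 0]) cube([33, 39, 748]);
translate([788, 62, 0]) mirror([1, 0, 0]) rotate([0, atan2(352, 660), 0]) cube([33, 39, 748]);
translate([0, 622, 0]) rotate([0, atan2(352, 660), 0]) cube([33, 39, 748]);
translate([788, 622, 0]) mirror([1, 0, 0]) rotate([0, atan2(352, 660), 0]) cube([33, 39, 748]);


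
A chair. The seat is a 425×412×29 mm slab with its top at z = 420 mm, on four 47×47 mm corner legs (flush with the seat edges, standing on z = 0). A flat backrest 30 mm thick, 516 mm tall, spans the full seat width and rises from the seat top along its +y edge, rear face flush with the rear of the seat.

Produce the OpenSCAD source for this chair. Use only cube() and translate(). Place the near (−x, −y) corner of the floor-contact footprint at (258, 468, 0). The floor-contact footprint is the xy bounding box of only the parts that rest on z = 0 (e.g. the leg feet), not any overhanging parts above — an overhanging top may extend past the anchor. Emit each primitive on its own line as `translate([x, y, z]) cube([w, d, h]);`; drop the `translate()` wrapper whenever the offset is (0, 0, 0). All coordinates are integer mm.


translate([258, 468, 391]) cube([425, 412, 29]);
translate([258, 468, 0]) cube([47, 47, 391]);
translate([636, 468, 0]) cube([47, 47, 391]);
translate([258, 833, 0]) cube([47, 47, 391]);
translate([636, 833, 0]) cube([47, 47, 391]);
translate([258, 850, 420]) cube([425, 30, 516]);


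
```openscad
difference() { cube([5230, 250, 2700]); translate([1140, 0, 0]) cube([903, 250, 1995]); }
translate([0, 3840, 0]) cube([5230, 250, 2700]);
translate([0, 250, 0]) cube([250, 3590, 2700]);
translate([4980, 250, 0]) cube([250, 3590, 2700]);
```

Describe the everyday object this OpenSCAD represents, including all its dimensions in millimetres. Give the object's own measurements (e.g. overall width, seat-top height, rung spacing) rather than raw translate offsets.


A single room: four walls, each 2700 mm tall and 250 mm thick, enclosing an outside footprint 5230×4090 mm (x × y), no floor or roof. The front and back walls (−y and +y sides) run the full x-width; the side walls fit between their inner faces. A door opening 903 mm wide and 1995 mm tall is cut through the front wall from the floor up, its −x edge 1140 mm from the wall's −x end.


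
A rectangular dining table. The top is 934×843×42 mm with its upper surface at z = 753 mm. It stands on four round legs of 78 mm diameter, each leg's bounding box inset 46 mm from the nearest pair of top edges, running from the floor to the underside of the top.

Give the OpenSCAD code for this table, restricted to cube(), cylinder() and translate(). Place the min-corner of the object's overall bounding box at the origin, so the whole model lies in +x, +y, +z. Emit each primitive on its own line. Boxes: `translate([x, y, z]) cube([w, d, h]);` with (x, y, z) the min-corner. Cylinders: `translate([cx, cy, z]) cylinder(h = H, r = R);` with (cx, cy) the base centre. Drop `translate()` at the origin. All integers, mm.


translate([0, 0, 711]) cube([934, 843, 42]);
translate([85, 85, 0]) cylinder(h = 711, r = 39);
translate([849, 85, 0]) cylinder(h = 711, r = 39);
translate([85, 758, 0]) cylinder(h = 711, r = 39);
translate([849, 758, 0]) cylinder(h = 711, r = 39);


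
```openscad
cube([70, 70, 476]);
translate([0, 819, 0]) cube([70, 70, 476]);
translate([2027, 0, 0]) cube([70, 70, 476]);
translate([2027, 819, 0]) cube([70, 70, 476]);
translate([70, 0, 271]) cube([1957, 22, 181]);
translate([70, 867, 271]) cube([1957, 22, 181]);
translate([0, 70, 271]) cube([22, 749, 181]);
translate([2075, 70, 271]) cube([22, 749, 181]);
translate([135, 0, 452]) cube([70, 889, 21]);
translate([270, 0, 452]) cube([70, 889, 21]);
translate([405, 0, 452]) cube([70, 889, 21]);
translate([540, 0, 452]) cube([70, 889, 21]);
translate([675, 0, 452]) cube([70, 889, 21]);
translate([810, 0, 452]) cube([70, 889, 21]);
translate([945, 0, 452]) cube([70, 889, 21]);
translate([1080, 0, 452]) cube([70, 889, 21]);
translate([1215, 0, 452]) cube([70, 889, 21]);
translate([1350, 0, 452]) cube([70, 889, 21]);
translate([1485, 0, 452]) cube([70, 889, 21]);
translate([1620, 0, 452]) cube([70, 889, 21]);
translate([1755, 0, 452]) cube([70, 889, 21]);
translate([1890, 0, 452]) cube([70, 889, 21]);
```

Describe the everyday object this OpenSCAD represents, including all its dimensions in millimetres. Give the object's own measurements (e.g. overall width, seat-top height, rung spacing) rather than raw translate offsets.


A bed frame 2097 mm long (x) by 889 mm wide (y). Four 70×70 mm corner posts, 476 mm tall, at the corners of the footprint. Four rails of 22 mm thickness and 181 mm height run between adjacent posts with their undersides at z = 271 mm, their outer faces flush with the outside of the frame (the two x-running rails run between the posts' inner faces; the two y-running rails run between the posts' inner faces). 14 slats, each 70 mm wide (x) and 21 mm thick, lie across the top of the two x-running rails, running the full 889 mm width of the frame in y; along x they sit between the end posts with a 65 mm gap after the −x posts and between neighbouring slats, leaving 67 mm before the +x posts.


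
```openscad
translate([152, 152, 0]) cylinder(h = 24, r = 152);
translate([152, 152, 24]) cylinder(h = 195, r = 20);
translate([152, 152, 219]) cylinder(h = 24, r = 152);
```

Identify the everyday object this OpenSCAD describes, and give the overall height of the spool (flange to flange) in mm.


A spool. The overall height is 243 mm.

Three coaxial cylinders, large–small–large — a spool. Two 24 mm flanges and a 195 mm core give 24 + 195 + 24 = 243 mm.


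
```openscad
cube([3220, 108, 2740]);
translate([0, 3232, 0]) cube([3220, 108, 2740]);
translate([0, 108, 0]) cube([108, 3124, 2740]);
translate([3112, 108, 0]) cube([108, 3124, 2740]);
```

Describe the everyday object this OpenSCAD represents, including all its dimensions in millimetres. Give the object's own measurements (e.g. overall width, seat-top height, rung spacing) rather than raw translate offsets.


The wall frame of a small rectangular building: four walls, each 2740 mm tall and 108 mm thick, enclosing a footprint 3220 mm (x) by 3340 mm (y) outside-to-outside, with no floor or roof. The front and back walls (the −y and +y sides) span the full width; the two side walls fit between them.


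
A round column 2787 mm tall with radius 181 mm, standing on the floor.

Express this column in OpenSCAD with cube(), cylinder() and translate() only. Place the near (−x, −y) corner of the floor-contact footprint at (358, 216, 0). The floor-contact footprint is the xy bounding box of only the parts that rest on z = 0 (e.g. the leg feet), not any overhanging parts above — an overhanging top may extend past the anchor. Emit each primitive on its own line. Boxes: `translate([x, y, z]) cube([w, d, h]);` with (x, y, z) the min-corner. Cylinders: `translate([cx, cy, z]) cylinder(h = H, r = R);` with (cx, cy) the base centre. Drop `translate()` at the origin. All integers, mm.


translate([539, 397, 0]) cylinder(h = 2787, r = 181);


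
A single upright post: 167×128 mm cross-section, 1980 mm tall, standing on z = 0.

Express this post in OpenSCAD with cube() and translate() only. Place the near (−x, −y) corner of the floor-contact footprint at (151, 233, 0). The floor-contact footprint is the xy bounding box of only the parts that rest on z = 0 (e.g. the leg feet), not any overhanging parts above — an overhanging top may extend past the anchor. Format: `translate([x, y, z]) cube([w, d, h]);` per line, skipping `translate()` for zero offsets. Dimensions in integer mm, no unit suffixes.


translate([151, 233, 0]) cube([167, 128, 1980]);


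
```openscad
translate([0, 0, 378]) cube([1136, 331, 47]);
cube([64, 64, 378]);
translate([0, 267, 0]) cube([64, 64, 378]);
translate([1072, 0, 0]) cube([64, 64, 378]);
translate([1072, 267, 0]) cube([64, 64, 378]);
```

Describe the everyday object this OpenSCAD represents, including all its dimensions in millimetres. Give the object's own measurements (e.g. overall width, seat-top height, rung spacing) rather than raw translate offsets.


A bench: a 1136×331 mm seat slab, 47 mm thick, top at z = 425 mm, on four 64×64 mm square legs flush with the seat corners and standing on z = 0.


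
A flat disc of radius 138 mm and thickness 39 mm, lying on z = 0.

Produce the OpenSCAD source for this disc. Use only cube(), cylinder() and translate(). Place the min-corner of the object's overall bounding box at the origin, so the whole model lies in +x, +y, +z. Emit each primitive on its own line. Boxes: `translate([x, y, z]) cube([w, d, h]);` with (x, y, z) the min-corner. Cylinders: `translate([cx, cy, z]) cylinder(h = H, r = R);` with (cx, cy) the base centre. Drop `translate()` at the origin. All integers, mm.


translate([138, 138, 0]) cylinder(h = 39, r = 138);


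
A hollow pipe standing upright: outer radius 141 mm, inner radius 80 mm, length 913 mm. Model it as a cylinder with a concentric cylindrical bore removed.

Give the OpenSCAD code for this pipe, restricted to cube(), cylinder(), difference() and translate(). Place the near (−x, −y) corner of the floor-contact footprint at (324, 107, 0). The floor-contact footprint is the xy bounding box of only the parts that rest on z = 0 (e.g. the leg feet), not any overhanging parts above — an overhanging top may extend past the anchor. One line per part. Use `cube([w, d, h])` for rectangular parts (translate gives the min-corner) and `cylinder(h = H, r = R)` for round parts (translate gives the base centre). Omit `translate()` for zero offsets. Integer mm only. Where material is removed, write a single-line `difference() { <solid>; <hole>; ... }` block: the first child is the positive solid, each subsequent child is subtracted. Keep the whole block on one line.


difference() { translate([465, 248, 0]) cylinder(h = 913, r = 141); translate([465, 248, 0]) cylinder(h = 913, r = 80); }


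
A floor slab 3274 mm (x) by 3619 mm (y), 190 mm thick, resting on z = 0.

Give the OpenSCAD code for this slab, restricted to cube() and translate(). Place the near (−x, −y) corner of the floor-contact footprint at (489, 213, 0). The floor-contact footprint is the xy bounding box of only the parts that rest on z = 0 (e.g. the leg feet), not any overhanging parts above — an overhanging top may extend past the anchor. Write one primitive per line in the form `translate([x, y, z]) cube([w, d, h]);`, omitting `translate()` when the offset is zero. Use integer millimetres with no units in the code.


translate([489, 213, 0]) cube([3274, 3619, 190]);


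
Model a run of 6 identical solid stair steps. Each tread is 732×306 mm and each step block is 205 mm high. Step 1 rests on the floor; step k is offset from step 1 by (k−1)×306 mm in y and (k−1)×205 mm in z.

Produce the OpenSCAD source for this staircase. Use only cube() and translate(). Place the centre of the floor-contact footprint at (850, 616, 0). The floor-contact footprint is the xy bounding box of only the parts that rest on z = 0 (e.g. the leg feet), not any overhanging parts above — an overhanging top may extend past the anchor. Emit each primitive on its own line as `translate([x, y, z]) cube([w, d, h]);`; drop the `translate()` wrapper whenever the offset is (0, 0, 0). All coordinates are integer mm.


translate([484, 463, 0]) cube([732, 306, 205]);
translate([484, 769, 205]) cube([732, 306, 205]);
translate([484, 1075, 410]) cube([732, 306, 205]);
translate([484, 1381, 615]) cube([732, 306, 205]);
translate([484, 1687, 820]) cube([732, 306, 205]);
translate([484, 1993, 1025]) cube([732, 306, 205]);


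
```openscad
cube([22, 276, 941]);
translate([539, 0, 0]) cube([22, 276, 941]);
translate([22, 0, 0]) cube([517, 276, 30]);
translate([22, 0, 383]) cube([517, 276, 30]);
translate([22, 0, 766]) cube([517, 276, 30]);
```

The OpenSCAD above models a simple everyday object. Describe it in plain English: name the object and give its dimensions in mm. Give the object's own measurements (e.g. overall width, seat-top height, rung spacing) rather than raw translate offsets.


An open bookshelf. Two side panels, each 22 mm thick, 276 mm deep and 941 mm tall, stand 561 mm apart (outside-to-outside). Between them sit 3 shelves, each 30 mm thick and 276 mm deep, spanning the full gap between the sides. The bottom shelf rests on the floor (its underside at z = 0) and the clear gap between one shelf's top and the next shelf's underside is 353 mm.


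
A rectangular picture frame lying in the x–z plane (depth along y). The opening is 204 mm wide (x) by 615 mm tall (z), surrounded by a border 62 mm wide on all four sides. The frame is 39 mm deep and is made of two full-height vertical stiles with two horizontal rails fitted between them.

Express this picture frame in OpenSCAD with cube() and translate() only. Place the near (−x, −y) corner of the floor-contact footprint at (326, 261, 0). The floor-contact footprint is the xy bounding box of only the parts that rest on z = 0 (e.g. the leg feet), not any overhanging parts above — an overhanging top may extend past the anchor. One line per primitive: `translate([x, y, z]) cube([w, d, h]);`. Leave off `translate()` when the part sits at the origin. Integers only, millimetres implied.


translate([326, 261, 0]) cube([62, 39, 739]);
translate([592, 261, 0]) cube([62, 39, 739]);
translate([388, 261, 0]) cube([204, 39, 62]);
translate([388, 261, 677]) cube([204, 39, 62]);


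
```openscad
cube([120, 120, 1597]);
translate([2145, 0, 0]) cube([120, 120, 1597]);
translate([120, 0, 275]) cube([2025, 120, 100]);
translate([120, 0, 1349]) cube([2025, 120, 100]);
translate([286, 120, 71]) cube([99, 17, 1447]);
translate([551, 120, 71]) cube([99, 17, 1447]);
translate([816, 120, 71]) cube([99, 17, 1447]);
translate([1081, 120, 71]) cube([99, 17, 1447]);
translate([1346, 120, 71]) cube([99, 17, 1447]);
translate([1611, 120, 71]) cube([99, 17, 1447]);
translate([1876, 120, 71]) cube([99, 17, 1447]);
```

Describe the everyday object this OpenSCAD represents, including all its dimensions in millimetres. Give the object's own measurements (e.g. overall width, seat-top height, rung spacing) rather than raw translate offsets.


A fence section. Two 120×120 mm posts, 1597 mm tall, stand on the floor with a clear span of 2025 mm between their inner faces. Two horizontal rails of 120×100 mm section span the gap between the posts with their undersides at z = 275 mm and z = 1349 mm, flush with the posts' −y face. 7 pickets, each 99 mm wide, 17 mm thick and 1447 mm tall, are fixed to the +y face of the rails with their bottoms at z = 71 mm, spaced across the span with a 166 mm gap after the −x post and between neighbouring pickets, with 170 mm left before the +x post.
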